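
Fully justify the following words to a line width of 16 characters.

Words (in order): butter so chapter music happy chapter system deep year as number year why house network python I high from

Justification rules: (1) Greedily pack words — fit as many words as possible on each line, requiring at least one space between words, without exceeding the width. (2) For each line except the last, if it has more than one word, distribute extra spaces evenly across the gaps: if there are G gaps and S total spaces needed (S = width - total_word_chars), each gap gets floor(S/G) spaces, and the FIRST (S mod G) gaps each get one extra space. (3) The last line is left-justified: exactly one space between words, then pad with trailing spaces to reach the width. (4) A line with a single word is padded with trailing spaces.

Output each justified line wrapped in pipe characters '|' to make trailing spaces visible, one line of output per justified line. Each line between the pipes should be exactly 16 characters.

Answer: |butter        so|
|chapter    music|
|happy    chapter|
|system deep year|
|as  number  year|
|why        house|
|network python I|
|high from       |

Derivation:
Line 1: ['butter', 'so'] (min_width=9, slack=7)
Line 2: ['chapter', 'music'] (min_width=13, slack=3)
Line 3: ['happy', 'chapter'] (min_width=13, slack=3)
Line 4: ['system', 'deep', 'year'] (min_width=16, slack=0)
Line 5: ['as', 'number', 'year'] (min_width=14, slack=2)
Line 6: ['why', 'house'] (min_width=9, slack=7)
Line 7: ['network', 'python', 'I'] (min_width=16, slack=0)
Line 8: ['high', 'from'] (min_width=9, slack=7)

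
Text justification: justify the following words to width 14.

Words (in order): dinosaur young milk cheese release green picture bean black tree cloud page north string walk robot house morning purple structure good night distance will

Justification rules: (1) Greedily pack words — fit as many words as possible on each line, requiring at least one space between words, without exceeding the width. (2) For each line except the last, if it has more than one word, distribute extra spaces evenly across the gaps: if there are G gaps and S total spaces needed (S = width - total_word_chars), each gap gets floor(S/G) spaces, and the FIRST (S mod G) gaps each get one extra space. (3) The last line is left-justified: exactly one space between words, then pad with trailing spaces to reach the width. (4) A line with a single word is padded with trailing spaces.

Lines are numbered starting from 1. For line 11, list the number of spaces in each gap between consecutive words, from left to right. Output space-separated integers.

Answer: 1

Derivation:
Line 1: ['dinosaur', 'young'] (min_width=14, slack=0)
Line 2: ['milk', 'cheese'] (min_width=11, slack=3)
Line 3: ['release', 'green'] (min_width=13, slack=1)
Line 4: ['picture', 'bean'] (min_width=12, slack=2)
Line 5: ['black', 'tree'] (min_width=10, slack=4)
Line 6: ['cloud', 'page'] (min_width=10, slack=4)
Line 7: ['north', 'string'] (min_width=12, slack=2)
Line 8: ['walk', 'robot'] (min_width=10, slack=4)
Line 9: ['house', 'morning'] (min_width=13, slack=1)
Line 10: ['purple'] (min_width=6, slack=8)
Line 11: ['structure', 'good'] (min_width=14, slack=0)
Line 12: ['night', 'distance'] (min_width=14, slack=0)
Line 13: ['will'] (min_width=4, slack=10)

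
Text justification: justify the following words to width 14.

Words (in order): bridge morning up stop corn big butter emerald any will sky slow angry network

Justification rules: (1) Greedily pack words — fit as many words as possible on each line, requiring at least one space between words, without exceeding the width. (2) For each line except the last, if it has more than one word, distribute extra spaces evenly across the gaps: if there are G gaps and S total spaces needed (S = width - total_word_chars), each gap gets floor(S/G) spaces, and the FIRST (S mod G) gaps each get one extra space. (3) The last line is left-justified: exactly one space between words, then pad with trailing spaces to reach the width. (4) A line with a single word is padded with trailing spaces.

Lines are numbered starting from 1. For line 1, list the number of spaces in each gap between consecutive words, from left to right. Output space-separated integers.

Line 1: ['bridge', 'morning'] (min_width=14, slack=0)
Line 2: ['up', 'stop', 'corn'] (min_width=12, slack=2)
Line 3: ['big', 'butter'] (min_width=10, slack=4)
Line 4: ['emerald', 'any'] (min_width=11, slack=3)
Line 5: ['will', 'sky', 'slow'] (min_width=13, slack=1)
Line 6: ['angry', 'network'] (min_width=13, slack=1)

Answer: 1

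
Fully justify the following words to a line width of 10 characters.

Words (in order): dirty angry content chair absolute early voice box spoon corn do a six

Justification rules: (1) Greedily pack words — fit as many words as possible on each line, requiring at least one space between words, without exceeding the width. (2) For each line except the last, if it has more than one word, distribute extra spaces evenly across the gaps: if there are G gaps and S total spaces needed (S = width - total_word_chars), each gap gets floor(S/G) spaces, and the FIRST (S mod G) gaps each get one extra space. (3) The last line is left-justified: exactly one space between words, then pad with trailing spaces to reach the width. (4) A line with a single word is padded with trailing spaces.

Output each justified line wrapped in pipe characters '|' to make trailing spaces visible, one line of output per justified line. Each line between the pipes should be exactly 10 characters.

Answer: |dirty     |
|angry     |
|content   |
|chair     |
|absolute  |
|early     |
|voice  box|
|spoon corn|
|do a six  |

Derivation:
Line 1: ['dirty'] (min_width=5, slack=5)
Line 2: ['angry'] (min_width=5, slack=5)
Line 3: ['content'] (min_width=7, slack=3)
Line 4: ['chair'] (min_width=5, slack=5)
Line 5: ['absolute'] (min_width=8, slack=2)
Line 6: ['early'] (min_width=5, slack=5)
Line 7: ['voice', 'box'] (min_width=9, slack=1)
Line 8: ['spoon', 'corn'] (min_width=10, slack=0)
Line 9: ['do', 'a', 'six'] (min_width=8, slack=2)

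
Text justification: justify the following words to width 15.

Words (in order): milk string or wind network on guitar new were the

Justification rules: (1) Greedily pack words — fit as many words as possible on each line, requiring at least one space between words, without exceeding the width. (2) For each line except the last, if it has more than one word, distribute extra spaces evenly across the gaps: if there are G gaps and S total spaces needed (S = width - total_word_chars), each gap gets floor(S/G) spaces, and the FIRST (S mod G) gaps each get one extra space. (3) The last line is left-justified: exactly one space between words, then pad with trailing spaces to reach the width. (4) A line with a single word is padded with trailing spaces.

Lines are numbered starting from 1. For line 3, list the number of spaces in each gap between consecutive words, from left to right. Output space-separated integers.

Line 1: ['milk', 'string', 'or'] (min_width=14, slack=1)
Line 2: ['wind', 'network', 'on'] (min_width=15, slack=0)
Line 3: ['guitar', 'new', 'were'] (min_width=15, slack=0)
Line 4: ['the'] (min_width=3, slack=12)

Answer: 1 1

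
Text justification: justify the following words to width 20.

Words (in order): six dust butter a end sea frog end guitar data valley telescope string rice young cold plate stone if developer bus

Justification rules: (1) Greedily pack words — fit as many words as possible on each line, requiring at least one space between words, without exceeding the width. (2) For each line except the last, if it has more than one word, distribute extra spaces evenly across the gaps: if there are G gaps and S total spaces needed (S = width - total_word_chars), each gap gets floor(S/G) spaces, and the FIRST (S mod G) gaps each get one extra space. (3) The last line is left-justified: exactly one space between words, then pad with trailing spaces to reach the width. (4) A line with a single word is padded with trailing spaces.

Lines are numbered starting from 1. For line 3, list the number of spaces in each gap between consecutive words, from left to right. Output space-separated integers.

Answer: 2 2

Derivation:
Line 1: ['six', 'dust', 'butter', 'a'] (min_width=17, slack=3)
Line 2: ['end', 'sea', 'frog', 'end'] (min_width=16, slack=4)
Line 3: ['guitar', 'data', 'valley'] (min_width=18, slack=2)
Line 4: ['telescope', 'string'] (min_width=16, slack=4)
Line 5: ['rice', 'young', 'cold'] (min_width=15, slack=5)
Line 6: ['plate', 'stone', 'if'] (min_width=14, slack=6)
Line 7: ['developer', 'bus'] (min_width=13, slack=7)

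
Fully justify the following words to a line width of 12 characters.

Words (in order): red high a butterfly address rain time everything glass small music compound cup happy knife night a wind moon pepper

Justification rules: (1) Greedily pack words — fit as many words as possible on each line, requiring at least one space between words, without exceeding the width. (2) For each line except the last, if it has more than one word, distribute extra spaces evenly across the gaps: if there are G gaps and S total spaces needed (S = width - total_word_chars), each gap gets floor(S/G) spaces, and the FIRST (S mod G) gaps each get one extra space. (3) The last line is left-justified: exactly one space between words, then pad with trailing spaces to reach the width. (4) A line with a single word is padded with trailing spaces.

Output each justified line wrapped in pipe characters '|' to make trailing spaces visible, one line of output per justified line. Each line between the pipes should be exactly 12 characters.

Line 1: ['red', 'high', 'a'] (min_width=10, slack=2)
Line 2: ['butterfly'] (min_width=9, slack=3)
Line 3: ['address', 'rain'] (min_width=12, slack=0)
Line 4: ['time'] (min_width=4, slack=8)
Line 5: ['everything'] (min_width=10, slack=2)
Line 6: ['glass', 'small'] (min_width=11, slack=1)
Line 7: ['music'] (min_width=5, slack=7)
Line 8: ['compound', 'cup'] (min_width=12, slack=0)
Line 9: ['happy', 'knife'] (min_width=11, slack=1)
Line 10: ['night', 'a', 'wind'] (min_width=12, slack=0)
Line 11: ['moon', 'pepper'] (min_width=11, slack=1)

Answer: |red  high  a|
|butterfly   |
|address rain|
|time        |
|everything  |
|glass  small|
|music       |
|compound cup|
|happy  knife|
|night a wind|
|moon pepper |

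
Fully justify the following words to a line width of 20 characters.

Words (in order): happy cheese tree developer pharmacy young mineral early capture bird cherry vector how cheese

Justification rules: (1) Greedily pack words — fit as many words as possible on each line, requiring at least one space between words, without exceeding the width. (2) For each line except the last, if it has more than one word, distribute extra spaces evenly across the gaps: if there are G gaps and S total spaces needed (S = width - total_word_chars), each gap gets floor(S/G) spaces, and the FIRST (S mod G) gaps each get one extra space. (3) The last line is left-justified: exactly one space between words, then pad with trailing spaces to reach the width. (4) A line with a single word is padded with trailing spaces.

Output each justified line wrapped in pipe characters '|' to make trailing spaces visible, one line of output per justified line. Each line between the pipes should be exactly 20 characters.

Line 1: ['happy', 'cheese', 'tree'] (min_width=17, slack=3)
Line 2: ['developer', 'pharmacy'] (min_width=18, slack=2)
Line 3: ['young', 'mineral', 'early'] (min_width=19, slack=1)
Line 4: ['capture', 'bird', 'cherry'] (min_width=19, slack=1)
Line 5: ['vector', 'how', 'cheese'] (min_width=17, slack=3)

Answer: |happy   cheese  tree|
|developer   pharmacy|
|young  mineral early|
|capture  bird cherry|
|vector how cheese   |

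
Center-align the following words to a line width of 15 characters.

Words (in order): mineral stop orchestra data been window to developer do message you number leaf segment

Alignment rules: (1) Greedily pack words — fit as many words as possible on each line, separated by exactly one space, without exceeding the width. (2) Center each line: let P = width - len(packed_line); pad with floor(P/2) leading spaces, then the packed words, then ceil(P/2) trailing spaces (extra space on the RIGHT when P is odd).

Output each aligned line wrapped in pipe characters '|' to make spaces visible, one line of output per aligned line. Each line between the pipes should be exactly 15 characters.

Answer: | mineral stop  |
|orchestra data |
|been window to |
| developer do  |
|  message you  |
|  number leaf  |
|    segment    |

Derivation:
Line 1: ['mineral', 'stop'] (min_width=12, slack=3)
Line 2: ['orchestra', 'data'] (min_width=14, slack=1)
Line 3: ['been', 'window', 'to'] (min_width=14, slack=1)
Line 4: ['developer', 'do'] (min_width=12, slack=3)
Line 5: ['message', 'you'] (min_width=11, slack=4)
Line 6: ['number', 'leaf'] (min_width=11, slack=4)
Line 7: ['segment'] (min_width=7, slack=8)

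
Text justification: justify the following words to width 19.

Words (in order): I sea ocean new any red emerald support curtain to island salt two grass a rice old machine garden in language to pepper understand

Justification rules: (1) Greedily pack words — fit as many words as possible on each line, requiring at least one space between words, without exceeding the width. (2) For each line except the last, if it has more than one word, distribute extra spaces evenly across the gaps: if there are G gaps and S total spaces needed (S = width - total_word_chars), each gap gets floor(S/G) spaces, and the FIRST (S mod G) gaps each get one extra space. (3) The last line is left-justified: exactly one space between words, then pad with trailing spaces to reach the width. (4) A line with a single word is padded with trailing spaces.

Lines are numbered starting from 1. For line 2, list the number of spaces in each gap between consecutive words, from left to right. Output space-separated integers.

Answer: 1 1

Derivation:
Line 1: ['I', 'sea', 'ocean', 'new', 'any'] (min_width=19, slack=0)
Line 2: ['red', 'emerald', 'support'] (min_width=19, slack=0)
Line 3: ['curtain', 'to', 'island'] (min_width=17, slack=2)
Line 4: ['salt', 'two', 'grass', 'a'] (min_width=16, slack=3)
Line 5: ['rice', 'old', 'machine'] (min_width=16, slack=3)
Line 6: ['garden', 'in', 'language'] (min_width=18, slack=1)
Line 7: ['to', 'pepper'] (min_width=9, slack=10)
Line 8: ['understand'] (min_width=10, slack=9)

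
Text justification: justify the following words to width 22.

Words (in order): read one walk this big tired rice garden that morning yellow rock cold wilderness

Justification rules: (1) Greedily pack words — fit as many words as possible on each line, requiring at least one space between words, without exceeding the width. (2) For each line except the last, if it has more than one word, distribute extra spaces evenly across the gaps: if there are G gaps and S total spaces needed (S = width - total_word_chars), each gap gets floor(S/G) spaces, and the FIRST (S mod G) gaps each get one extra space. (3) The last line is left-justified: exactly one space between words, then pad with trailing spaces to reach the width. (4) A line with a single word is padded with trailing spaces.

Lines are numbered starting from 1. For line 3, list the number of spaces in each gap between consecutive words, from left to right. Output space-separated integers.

Answer: 3 2

Derivation:
Line 1: ['read', 'one', 'walk', 'this', 'big'] (min_width=22, slack=0)
Line 2: ['tired', 'rice', 'garden', 'that'] (min_width=22, slack=0)
Line 3: ['morning', 'yellow', 'rock'] (min_width=19, slack=3)
Line 4: ['cold', 'wilderness'] (min_width=15, slack=7)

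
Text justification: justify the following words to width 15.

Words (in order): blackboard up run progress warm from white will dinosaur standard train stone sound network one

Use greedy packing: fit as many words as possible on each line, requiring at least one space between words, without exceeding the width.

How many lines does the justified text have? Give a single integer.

Answer: 7

Derivation:
Line 1: ['blackboard', 'up'] (min_width=13, slack=2)
Line 2: ['run', 'progress'] (min_width=12, slack=3)
Line 3: ['warm', 'from', 'white'] (min_width=15, slack=0)
Line 4: ['will', 'dinosaur'] (min_width=13, slack=2)
Line 5: ['standard', 'train'] (min_width=14, slack=1)
Line 6: ['stone', 'sound'] (min_width=11, slack=4)
Line 7: ['network', 'one'] (min_width=11, slack=4)
Total lines: 7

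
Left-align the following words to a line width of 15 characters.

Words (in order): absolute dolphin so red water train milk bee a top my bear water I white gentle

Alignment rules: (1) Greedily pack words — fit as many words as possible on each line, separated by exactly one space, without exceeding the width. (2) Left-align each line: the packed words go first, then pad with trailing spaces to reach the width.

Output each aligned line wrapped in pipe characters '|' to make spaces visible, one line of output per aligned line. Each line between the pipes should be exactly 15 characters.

Answer: |absolute       |
|dolphin so red |
|water train    |
|milk bee a top |
|my bear water I|
|white gentle   |

Derivation:
Line 1: ['absolute'] (min_width=8, slack=7)
Line 2: ['dolphin', 'so', 'red'] (min_width=14, slack=1)
Line 3: ['water', 'train'] (min_width=11, slack=4)
Line 4: ['milk', 'bee', 'a', 'top'] (min_width=14, slack=1)
Line 5: ['my', 'bear', 'water', 'I'] (min_width=15, slack=0)
Line 6: ['white', 'gentle'] (min_width=12, slack=3)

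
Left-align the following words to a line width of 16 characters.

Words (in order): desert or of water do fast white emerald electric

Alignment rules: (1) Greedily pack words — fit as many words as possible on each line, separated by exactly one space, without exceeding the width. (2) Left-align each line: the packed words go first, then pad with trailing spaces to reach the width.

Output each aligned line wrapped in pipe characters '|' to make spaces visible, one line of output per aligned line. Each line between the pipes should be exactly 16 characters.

Line 1: ['desert', 'or', 'of'] (min_width=12, slack=4)
Line 2: ['water', 'do', 'fast'] (min_width=13, slack=3)
Line 3: ['white', 'emerald'] (min_width=13, slack=3)
Line 4: ['electric'] (min_width=8, slack=8)

Answer: |desert or of    |
|water do fast   |
|white emerald   |
|electric        |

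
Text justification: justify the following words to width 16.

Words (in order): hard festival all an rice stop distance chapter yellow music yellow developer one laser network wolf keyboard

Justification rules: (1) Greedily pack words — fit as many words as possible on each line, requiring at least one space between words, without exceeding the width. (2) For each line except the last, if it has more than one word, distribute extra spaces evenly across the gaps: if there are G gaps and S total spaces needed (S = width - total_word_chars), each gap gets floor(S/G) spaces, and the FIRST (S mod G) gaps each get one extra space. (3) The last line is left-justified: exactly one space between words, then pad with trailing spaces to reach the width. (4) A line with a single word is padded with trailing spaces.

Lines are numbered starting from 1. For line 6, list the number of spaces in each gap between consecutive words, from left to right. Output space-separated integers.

Answer: 8

Derivation:
Line 1: ['hard', 'festival'] (min_width=13, slack=3)
Line 2: ['all', 'an', 'rice', 'stop'] (min_width=16, slack=0)
Line 3: ['distance', 'chapter'] (min_width=16, slack=0)
Line 4: ['yellow', 'music'] (min_width=12, slack=4)
Line 5: ['yellow', 'developer'] (min_width=16, slack=0)
Line 6: ['one', 'laser'] (min_width=9, slack=7)
Line 7: ['network', 'wolf'] (min_width=12, slack=4)
Line 8: ['keyboard'] (min_width=8, slack=8)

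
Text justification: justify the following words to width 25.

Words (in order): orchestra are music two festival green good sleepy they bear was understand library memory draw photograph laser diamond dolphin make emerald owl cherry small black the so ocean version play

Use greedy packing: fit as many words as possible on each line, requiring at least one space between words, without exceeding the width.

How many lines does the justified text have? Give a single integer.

Answer: 9

Derivation:
Line 1: ['orchestra', 'are', 'music', 'two'] (min_width=23, slack=2)
Line 2: ['festival', 'green', 'good'] (min_width=19, slack=6)
Line 3: ['sleepy', 'they', 'bear', 'was'] (min_width=20, slack=5)
Line 4: ['understand', 'library', 'memory'] (min_width=25, slack=0)
Line 5: ['draw', 'photograph', 'laser'] (min_width=21, slack=4)
Line 6: ['diamond', 'dolphin', 'make'] (min_width=20, slack=5)
Line 7: ['emerald', 'owl', 'cherry', 'small'] (min_width=24, slack=1)
Line 8: ['black', 'the', 'so', 'ocean'] (min_width=18, slack=7)
Line 9: ['version', 'play'] (min_width=12, slack=13)
Total lines: 9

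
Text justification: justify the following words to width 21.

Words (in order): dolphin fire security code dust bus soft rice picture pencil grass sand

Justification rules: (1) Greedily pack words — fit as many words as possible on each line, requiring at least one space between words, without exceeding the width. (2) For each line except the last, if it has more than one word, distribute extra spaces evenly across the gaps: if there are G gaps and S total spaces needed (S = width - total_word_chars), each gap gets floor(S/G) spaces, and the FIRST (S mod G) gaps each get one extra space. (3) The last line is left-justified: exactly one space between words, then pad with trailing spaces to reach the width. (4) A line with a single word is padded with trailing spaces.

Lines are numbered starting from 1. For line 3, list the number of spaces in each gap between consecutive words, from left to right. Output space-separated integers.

Line 1: ['dolphin', 'fire', 'security'] (min_width=21, slack=0)
Line 2: ['code', 'dust', 'bus', 'soft'] (min_width=18, slack=3)
Line 3: ['rice', 'picture', 'pencil'] (min_width=19, slack=2)
Line 4: ['grass', 'sand'] (min_width=10, slack=11)

Answer: 2 2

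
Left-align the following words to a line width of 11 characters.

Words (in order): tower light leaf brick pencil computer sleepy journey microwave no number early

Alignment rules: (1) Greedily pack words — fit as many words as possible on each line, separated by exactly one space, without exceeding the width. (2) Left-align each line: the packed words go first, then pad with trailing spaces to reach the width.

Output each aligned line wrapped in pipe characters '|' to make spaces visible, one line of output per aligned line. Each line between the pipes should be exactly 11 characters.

Line 1: ['tower', 'light'] (min_width=11, slack=0)
Line 2: ['leaf', 'brick'] (min_width=10, slack=1)
Line 3: ['pencil'] (min_width=6, slack=5)
Line 4: ['computer'] (min_width=8, slack=3)
Line 5: ['sleepy'] (min_width=6, slack=5)
Line 6: ['journey'] (min_width=7, slack=4)
Line 7: ['microwave'] (min_width=9, slack=2)
Line 8: ['no', 'number'] (min_width=9, slack=2)
Line 9: ['early'] (min_width=5, slack=6)

Answer: |tower light|
|leaf brick |
|pencil     |
|computer   |
|sleepy     |
|journey    |
|microwave  |
|no number  |
|early      |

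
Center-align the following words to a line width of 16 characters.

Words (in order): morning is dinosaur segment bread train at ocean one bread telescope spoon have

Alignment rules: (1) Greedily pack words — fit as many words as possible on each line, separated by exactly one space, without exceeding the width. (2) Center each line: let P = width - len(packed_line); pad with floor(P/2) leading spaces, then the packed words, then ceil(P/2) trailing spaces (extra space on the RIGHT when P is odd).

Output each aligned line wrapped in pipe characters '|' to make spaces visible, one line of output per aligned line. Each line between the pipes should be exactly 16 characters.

Line 1: ['morning', 'is'] (min_width=10, slack=6)
Line 2: ['dinosaur', 'segment'] (min_width=16, slack=0)
Line 3: ['bread', 'train', 'at'] (min_width=14, slack=2)
Line 4: ['ocean', 'one', 'bread'] (min_width=15, slack=1)
Line 5: ['telescope', 'spoon'] (min_width=15, slack=1)
Line 6: ['have'] (min_width=4, slack=12)

Answer: |   morning is   |
|dinosaur segment|
| bread train at |
|ocean one bread |
|telescope spoon |
|      have      |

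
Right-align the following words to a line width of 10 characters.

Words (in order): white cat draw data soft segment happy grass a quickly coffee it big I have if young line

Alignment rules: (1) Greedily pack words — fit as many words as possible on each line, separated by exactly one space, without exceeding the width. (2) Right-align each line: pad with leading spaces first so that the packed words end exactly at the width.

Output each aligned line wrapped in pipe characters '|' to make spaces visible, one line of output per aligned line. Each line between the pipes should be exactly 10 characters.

Line 1: ['white', 'cat'] (min_width=9, slack=1)
Line 2: ['draw', 'data'] (min_width=9, slack=1)
Line 3: ['soft'] (min_width=4, slack=6)
Line 4: ['segment'] (min_width=7, slack=3)
Line 5: ['happy'] (min_width=5, slack=5)
Line 6: ['grass', 'a'] (min_width=7, slack=3)
Line 7: ['quickly'] (min_width=7, slack=3)
Line 8: ['coffee', 'it'] (min_width=9, slack=1)
Line 9: ['big', 'I', 'have'] (min_width=10, slack=0)
Line 10: ['if', 'young'] (min_width=8, slack=2)
Line 11: ['line'] (min_width=4, slack=6)

Answer: | white cat|
| draw data|
|      soft|
|   segment|
|     happy|
|   grass a|
|   quickly|
| coffee it|
|big I have|
|  if young|
|      line|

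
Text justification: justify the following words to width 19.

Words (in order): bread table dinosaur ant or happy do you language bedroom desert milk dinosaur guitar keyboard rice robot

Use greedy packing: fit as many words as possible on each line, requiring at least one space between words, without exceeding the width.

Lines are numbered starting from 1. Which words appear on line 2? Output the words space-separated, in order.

Answer: dinosaur ant or

Derivation:
Line 1: ['bread', 'table'] (min_width=11, slack=8)
Line 2: ['dinosaur', 'ant', 'or'] (min_width=15, slack=4)
Line 3: ['happy', 'do', 'you'] (min_width=12, slack=7)
Line 4: ['language', 'bedroom'] (min_width=16, slack=3)
Line 5: ['desert', 'milk'] (min_width=11, slack=8)
Line 6: ['dinosaur', 'guitar'] (min_width=15, slack=4)
Line 7: ['keyboard', 'rice', 'robot'] (min_width=19, slack=0)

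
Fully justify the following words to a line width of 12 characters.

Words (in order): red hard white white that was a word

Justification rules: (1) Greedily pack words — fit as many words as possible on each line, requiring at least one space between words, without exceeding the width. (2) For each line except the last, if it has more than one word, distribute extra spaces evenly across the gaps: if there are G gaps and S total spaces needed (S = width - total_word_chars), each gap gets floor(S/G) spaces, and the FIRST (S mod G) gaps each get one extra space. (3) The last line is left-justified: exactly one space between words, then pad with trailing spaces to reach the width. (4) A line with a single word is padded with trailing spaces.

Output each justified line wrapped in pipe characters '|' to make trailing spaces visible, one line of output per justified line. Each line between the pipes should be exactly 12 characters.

Line 1: ['red', 'hard'] (min_width=8, slack=4)
Line 2: ['white', 'white'] (min_width=11, slack=1)
Line 3: ['that', 'was', 'a'] (min_width=10, slack=2)
Line 4: ['word'] (min_width=4, slack=8)

Answer: |red     hard|
|white  white|
|that  was  a|
|word        |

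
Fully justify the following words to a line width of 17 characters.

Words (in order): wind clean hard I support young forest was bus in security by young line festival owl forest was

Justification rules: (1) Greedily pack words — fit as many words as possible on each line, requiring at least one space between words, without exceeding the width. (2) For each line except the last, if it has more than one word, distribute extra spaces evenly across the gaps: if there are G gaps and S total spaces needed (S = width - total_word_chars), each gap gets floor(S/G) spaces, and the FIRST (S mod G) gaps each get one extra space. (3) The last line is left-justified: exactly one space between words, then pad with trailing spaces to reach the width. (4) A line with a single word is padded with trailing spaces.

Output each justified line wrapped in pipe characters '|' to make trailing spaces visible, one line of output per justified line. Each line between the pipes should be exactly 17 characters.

Line 1: ['wind', 'clean', 'hard', 'I'] (min_width=17, slack=0)
Line 2: ['support', 'young'] (min_width=13, slack=4)
Line 3: ['forest', 'was', 'bus', 'in'] (min_width=17, slack=0)
Line 4: ['security', 'by', 'young'] (min_width=17, slack=0)
Line 5: ['line', 'festival', 'owl'] (min_width=17, slack=0)
Line 6: ['forest', 'was'] (min_width=10, slack=7)

Answer: |wind clean hard I|
|support     young|
|forest was bus in|
|security by young|
|line festival owl|
|forest was       |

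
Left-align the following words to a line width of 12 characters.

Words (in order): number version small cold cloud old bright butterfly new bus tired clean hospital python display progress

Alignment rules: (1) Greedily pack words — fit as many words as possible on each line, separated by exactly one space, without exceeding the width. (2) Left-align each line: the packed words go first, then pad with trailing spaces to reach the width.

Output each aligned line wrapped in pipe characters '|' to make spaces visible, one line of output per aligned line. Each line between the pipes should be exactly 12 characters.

Line 1: ['number'] (min_width=6, slack=6)
Line 2: ['version'] (min_width=7, slack=5)
Line 3: ['small', 'cold'] (min_width=10, slack=2)
Line 4: ['cloud', 'old'] (min_width=9, slack=3)
Line 5: ['bright'] (min_width=6, slack=6)
Line 6: ['butterfly'] (min_width=9, slack=3)
Line 7: ['new', 'bus'] (min_width=7, slack=5)
Line 8: ['tired', 'clean'] (min_width=11, slack=1)
Line 9: ['hospital'] (min_width=8, slack=4)
Line 10: ['python'] (min_width=6, slack=6)
Line 11: ['display'] (min_width=7, slack=5)
Line 12: ['progress'] (min_width=8, slack=4)

Answer: |number      |
|version     |
|small cold  |
|cloud old   |
|bright      |
|butterfly   |
|new bus     |
|tired clean |
|hospital    |
|python      |
|display     |
|progress    |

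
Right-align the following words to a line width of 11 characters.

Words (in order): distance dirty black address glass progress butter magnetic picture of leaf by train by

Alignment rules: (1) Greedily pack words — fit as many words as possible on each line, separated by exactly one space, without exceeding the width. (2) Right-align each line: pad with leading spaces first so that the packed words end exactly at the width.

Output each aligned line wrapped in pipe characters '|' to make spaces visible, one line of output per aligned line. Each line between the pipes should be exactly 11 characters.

Answer: |   distance|
|dirty black|
|    address|
|      glass|
|   progress|
|     butter|
|   magnetic|
| picture of|
|    leaf by|
|   train by|

Derivation:
Line 1: ['distance'] (min_width=8, slack=3)
Line 2: ['dirty', 'black'] (min_width=11, slack=0)
Line 3: ['address'] (min_width=7, slack=4)
Line 4: ['glass'] (min_width=5, slack=6)
Line 5: ['progress'] (min_width=8, slack=3)
Line 6: ['butter'] (min_width=6, slack=5)
Line 7: ['magnetic'] (min_width=8, slack=3)
Line 8: ['picture', 'of'] (min_width=10, slack=1)
Line 9: ['leaf', 'by'] (min_width=7, slack=4)
Line 10: ['train', 'by'] (min_width=8, slack=3)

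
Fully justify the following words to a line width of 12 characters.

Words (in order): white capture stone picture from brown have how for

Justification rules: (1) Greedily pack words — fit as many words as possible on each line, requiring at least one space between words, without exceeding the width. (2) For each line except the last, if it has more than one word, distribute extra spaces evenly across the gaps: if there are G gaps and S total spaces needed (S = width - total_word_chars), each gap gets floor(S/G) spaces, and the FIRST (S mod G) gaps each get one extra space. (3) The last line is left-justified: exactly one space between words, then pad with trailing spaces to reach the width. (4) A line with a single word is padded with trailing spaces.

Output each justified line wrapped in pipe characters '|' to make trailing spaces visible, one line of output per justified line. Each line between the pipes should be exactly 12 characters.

Line 1: ['white'] (min_width=5, slack=7)
Line 2: ['capture'] (min_width=7, slack=5)
Line 3: ['stone'] (min_width=5, slack=7)
Line 4: ['picture', 'from'] (min_width=12, slack=0)
Line 5: ['brown', 'have'] (min_width=10, slack=2)
Line 6: ['how', 'for'] (min_width=7, slack=5)

Answer: |white       |
|capture     |
|stone       |
|picture from|
|brown   have|
|how for     |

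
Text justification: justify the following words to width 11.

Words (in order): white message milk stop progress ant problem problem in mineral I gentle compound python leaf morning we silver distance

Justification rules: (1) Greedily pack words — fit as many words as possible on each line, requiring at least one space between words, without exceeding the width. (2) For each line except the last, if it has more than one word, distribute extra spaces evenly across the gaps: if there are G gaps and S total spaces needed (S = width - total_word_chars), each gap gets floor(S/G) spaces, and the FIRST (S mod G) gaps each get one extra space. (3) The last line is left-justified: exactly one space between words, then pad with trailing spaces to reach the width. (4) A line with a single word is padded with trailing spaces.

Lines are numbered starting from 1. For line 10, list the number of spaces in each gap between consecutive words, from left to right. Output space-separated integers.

Line 1: ['white'] (min_width=5, slack=6)
Line 2: ['message'] (min_width=7, slack=4)
Line 3: ['milk', 'stop'] (min_width=9, slack=2)
Line 4: ['progress'] (min_width=8, slack=3)
Line 5: ['ant', 'problem'] (min_width=11, slack=0)
Line 6: ['problem', 'in'] (min_width=10, slack=1)
Line 7: ['mineral', 'I'] (min_width=9, slack=2)
Line 8: ['gentle'] (min_width=6, slack=5)
Line 9: ['compound'] (min_width=8, slack=3)
Line 10: ['python', 'leaf'] (min_width=11, slack=0)
Line 11: ['morning', 'we'] (min_width=10, slack=1)
Line 12: ['silver'] (min_width=6, slack=5)
Line 13: ['distance'] (min_width=8, slack=3)

Answer: 1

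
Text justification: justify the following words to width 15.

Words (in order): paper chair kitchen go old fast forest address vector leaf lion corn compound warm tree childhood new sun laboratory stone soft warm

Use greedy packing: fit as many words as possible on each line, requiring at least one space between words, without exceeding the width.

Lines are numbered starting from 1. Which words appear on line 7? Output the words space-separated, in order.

Answer: tree childhood

Derivation:
Line 1: ['paper', 'chair'] (min_width=11, slack=4)
Line 2: ['kitchen', 'go', 'old'] (min_width=14, slack=1)
Line 3: ['fast', 'forest'] (min_width=11, slack=4)
Line 4: ['address', 'vector'] (min_width=14, slack=1)
Line 5: ['leaf', 'lion', 'corn'] (min_width=14, slack=1)
Line 6: ['compound', 'warm'] (min_width=13, slack=2)
Line 7: ['tree', 'childhood'] (min_width=14, slack=1)
Line 8: ['new', 'sun'] (min_width=7, slack=8)
Line 9: ['laboratory'] (min_width=10, slack=5)
Line 10: ['stone', 'soft', 'warm'] (min_width=15, slack=0)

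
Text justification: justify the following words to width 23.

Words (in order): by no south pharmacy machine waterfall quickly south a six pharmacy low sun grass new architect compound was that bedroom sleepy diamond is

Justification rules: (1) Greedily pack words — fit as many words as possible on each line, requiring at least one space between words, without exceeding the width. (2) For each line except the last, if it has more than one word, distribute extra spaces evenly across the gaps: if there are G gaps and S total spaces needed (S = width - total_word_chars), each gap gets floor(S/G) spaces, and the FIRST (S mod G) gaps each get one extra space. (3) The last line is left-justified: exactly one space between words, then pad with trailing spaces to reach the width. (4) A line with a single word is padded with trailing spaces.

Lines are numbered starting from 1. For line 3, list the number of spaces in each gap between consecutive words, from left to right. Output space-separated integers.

Line 1: ['by', 'no', 'south', 'pharmacy'] (min_width=20, slack=3)
Line 2: ['machine', 'waterfall'] (min_width=17, slack=6)
Line 3: ['quickly', 'south', 'a', 'six'] (min_width=19, slack=4)
Line 4: ['pharmacy', 'low', 'sun', 'grass'] (min_width=22, slack=1)
Line 5: ['new', 'architect', 'compound'] (min_width=22, slack=1)
Line 6: ['was', 'that', 'bedroom', 'sleepy'] (min_width=23, slack=0)
Line 7: ['diamond', 'is'] (min_width=10, slack=13)

Answer: 3 2 2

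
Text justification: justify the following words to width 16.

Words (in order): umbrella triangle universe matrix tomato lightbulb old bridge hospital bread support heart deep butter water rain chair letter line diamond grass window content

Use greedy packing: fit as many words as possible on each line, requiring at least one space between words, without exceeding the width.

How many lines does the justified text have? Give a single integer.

Line 1: ['umbrella'] (min_width=8, slack=8)
Line 2: ['triangle'] (min_width=8, slack=8)
Line 3: ['universe', 'matrix'] (min_width=15, slack=1)
Line 4: ['tomato', 'lightbulb'] (min_width=16, slack=0)
Line 5: ['old', 'bridge'] (min_width=10, slack=6)
Line 6: ['hospital', 'bread'] (min_width=14, slack=2)
Line 7: ['support', 'heart'] (min_width=13, slack=3)
Line 8: ['deep', 'butter'] (min_width=11, slack=5)
Line 9: ['water', 'rain', 'chair'] (min_width=16, slack=0)
Line 10: ['letter', 'line'] (min_width=11, slack=5)
Line 11: ['diamond', 'grass'] (min_width=13, slack=3)
Line 12: ['window', 'content'] (min_width=14, slack=2)
Total lines: 12

Answer: 12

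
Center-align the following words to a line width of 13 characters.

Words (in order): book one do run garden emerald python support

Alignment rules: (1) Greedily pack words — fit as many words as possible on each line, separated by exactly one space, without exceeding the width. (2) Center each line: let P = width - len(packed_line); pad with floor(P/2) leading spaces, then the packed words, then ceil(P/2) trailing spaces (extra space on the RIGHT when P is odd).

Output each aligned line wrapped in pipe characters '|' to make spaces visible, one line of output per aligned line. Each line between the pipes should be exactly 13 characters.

Answer: | book one do |
| run garden  |
|   emerald   |
|   python    |
|   support   |

Derivation:
Line 1: ['book', 'one', 'do'] (min_width=11, slack=2)
Line 2: ['run', 'garden'] (min_width=10, slack=3)
Line 3: ['emerald'] (min_width=7, slack=6)
Line 4: ['python'] (min_width=6, slack=7)
Line 5: ['support'] (min_width=7, slack=6)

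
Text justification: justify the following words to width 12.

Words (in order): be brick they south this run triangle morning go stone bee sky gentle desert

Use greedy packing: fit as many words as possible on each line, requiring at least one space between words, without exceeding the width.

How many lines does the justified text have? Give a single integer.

Line 1: ['be', 'brick'] (min_width=8, slack=4)
Line 2: ['they', 'south'] (min_width=10, slack=2)
Line 3: ['this', 'run'] (min_width=8, slack=4)
Line 4: ['triangle'] (min_width=8, slack=4)
Line 5: ['morning', 'go'] (min_width=10, slack=2)
Line 6: ['stone', 'bee'] (min_width=9, slack=3)
Line 7: ['sky', 'gentle'] (min_width=10, slack=2)
Line 8: ['desert'] (min_width=6, slack=6)
Total lines: 8

Answer: 8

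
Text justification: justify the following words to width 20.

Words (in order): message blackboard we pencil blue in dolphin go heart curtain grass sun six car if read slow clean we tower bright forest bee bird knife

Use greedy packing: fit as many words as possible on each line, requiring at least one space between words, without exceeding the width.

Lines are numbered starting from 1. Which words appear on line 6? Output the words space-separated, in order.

Answer: clean we tower

Derivation:
Line 1: ['message', 'blackboard'] (min_width=18, slack=2)
Line 2: ['we', 'pencil', 'blue', 'in'] (min_width=17, slack=3)
Line 3: ['dolphin', 'go', 'heart'] (min_width=16, slack=4)
Line 4: ['curtain', 'grass', 'sun'] (min_width=17, slack=3)
Line 5: ['six', 'car', 'if', 'read', 'slow'] (min_width=20, slack=0)
Line 6: ['clean', 'we', 'tower'] (min_width=14, slack=6)
Line 7: ['bright', 'forest', 'bee'] (min_width=17, slack=3)
Line 8: ['bird', 'knife'] (min_width=10, slack=10)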